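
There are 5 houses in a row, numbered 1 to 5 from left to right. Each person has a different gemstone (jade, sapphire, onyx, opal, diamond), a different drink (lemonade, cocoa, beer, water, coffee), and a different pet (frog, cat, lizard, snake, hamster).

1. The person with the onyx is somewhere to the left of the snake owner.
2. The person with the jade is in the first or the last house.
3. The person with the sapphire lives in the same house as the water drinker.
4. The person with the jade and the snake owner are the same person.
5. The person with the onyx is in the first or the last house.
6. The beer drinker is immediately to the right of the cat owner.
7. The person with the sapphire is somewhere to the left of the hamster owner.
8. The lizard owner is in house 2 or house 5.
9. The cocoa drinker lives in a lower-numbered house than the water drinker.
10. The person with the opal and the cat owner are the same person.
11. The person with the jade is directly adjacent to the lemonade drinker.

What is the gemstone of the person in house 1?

onyx

Clue 4 places the person with the jade in house 5.
The snake owner is in house 5 (clue 4).
Clue 5 places the person with the onyx in house 1.
Clue 11: the lemonade drinker is in house 4.
House 1 pet: only frog fits.
The only pet still possible for house 2 is lizard.
House 3's pet must be hamster (nothing else left).
That leaves cat as the pet for house 4.
Clue 6: the beer drinker is in house 5.
Clue 7 places the person with the sapphire in house 2.
The person with the opal is in house 4 (clue 10).
So house 3 gets diamond for gemstone.
The water drinker is in house 2 (clue 3).
From clue 9, the cocoa drinker must be in house 1.
The only drink still possible for house 3 is coffee.
So: house 1 = onyx/cocoa/frog, house 2 = sapphire/water/lizard, house 3 = diamond/coffee/hamster, house 4 = opal/lemonade/cat, house 5 = jade/beer/snake.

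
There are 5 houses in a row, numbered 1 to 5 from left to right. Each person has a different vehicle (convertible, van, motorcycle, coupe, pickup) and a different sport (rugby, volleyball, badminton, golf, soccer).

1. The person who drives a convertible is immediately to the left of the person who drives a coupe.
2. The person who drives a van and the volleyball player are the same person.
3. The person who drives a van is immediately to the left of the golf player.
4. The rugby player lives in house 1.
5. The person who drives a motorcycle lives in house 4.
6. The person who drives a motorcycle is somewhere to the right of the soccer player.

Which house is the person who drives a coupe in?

From clue 4, the rugby player must be in house 1.
The person who drives a motorcycle is in house 4 (clue 5).
So house 5 gets pickup for vehicle.
The only sport still possible for house 5 is badminton.
House 1 vehicle: only convertible fits.
So house 4 gets golf for sport.
The person who drives a coupe is in house 2 (clue 1).
From clue 3, the person who drives a van must be in house 3.
Clue 2 places the volleyball player in house 3.
House 2's sport must be soccer (nothing else left).
So: house 1 = convertible/rugby, house 2 = coupe/soccer, house 3 = van/volleyball, house 4 = motorcycle/golf, house 5 = pickup/badminton.

2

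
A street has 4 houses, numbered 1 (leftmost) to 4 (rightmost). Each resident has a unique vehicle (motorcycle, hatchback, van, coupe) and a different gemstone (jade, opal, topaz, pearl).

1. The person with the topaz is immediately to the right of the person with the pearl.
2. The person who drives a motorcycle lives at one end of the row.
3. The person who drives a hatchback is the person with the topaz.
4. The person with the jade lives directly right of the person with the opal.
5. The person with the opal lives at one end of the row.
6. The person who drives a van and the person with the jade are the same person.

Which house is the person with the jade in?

2

By clue 5, the person with the opal is in house 1.
From clue 4, the person with the jade must be in house 2.
Clue 6 places the person who drives a van in house 2.
That leaves pearl as the gemstone for house 3.
The only gemstone still possible for house 4 is topaz.
The person who drives a hatchback is in house 4 (clue 3).
House 3 vehicle: only coupe fits.
House 1's vehicle must be motorcycle (nothing else left).
So: house 1 = motorcycle/opal, house 2 = van/jade, house 3 = coupe/pearl, house 4 = hatchback/topaz.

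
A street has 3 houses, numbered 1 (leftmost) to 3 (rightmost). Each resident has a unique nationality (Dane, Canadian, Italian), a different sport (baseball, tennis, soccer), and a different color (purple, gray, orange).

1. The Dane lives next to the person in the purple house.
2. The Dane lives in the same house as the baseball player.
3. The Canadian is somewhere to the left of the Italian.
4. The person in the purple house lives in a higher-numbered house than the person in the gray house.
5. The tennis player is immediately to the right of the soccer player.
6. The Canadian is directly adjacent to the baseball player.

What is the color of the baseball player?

The Canadian is narrowed to house 1 or 2; consider each.
Placing it in house 1 leads to a contradiction, so it's in house 2.
From clue 3, the Italian must be in house 3.
House 1's nationality must be Dane (nothing else left).
By clue 1, the person in the purple house is in house 2.
Clue 2 places the baseball player in house 1.
From clue 4, the person in the gray house must be in house 1.
House 2's sport must be soccer (nothing else left).
House 3 sport: only tennis fits.
So house 3 gets orange for color.
So: house 1 = Dane/baseball/gray, house 2 = Canadian/soccer/purple, house 3 = Italian/tennis/orange.

gray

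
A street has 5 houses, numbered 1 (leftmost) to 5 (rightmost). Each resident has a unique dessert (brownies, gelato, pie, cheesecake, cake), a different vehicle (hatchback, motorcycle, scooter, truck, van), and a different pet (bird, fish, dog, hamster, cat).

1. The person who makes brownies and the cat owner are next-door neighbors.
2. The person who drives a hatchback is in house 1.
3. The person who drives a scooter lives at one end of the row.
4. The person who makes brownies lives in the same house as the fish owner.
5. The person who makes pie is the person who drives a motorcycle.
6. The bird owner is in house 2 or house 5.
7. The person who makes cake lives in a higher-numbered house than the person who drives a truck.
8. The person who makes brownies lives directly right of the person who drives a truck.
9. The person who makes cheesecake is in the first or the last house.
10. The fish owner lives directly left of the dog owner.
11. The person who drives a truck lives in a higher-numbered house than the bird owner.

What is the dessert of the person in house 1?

Clue 2: the person who drives a hatchback is in house 1.
The bird owner is in house 2 (clue 11).
So house 5 gets scooter for vehicle.
The person who makes brownies is in house 4 (clue 8).
Clue 8 places the person who drives a truck in house 3.
House 5 dessert: only cake fits.
From clue 4, the fish owner must be in house 4.
By clue 5, the person who makes pie is in house 2.
By clue 5, the person who drives a motorcycle is in house 2.
By clue 10, the dog owner is in house 5.
House 1 dessert: only cheesecake fits.
That leaves gelato as the dessert for house 3.
That leaves van as the vehicle for house 4.
House 1's pet must be hamster (nothing else left).
The only pet still possible for house 3 is cat.
So: house 1 = cheesecake/hatchback/hamster, house 2 = pie/motorcycle/bird, house 3 = gelato/truck/cat, house 4 = brownies/van/fish, house 5 = cake/scooter/dog.

cheesecake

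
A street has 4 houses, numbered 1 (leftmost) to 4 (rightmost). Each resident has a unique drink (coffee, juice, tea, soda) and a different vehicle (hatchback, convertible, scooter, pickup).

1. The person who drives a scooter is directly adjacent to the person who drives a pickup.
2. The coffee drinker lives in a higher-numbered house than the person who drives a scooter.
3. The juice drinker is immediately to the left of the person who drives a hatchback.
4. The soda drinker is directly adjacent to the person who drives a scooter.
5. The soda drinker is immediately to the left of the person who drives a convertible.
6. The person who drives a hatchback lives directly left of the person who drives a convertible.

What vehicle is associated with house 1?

The juice drinker is narrowed to house 1 or 2; consider each.
Placing it in house 1 leads to a contradiction, so it's in house 2.
From clue 3, the person who drives a hatchback must be in house 3.
Clue 6: the person who drives a convertible is in house 4.
House 1 drink: only tea fits.
The only drink still possible for house 3 is soda.
That leaves coffee as the drink for house 4.
Clue 4 places the person who drives a scooter in house 2.
That leaves pickup as the vehicle for house 1.
So: house 1 = tea/pickup, house 2 = juice/scooter, house 3 = soda/hatchback, house 4 = coffee/convertible.

pickup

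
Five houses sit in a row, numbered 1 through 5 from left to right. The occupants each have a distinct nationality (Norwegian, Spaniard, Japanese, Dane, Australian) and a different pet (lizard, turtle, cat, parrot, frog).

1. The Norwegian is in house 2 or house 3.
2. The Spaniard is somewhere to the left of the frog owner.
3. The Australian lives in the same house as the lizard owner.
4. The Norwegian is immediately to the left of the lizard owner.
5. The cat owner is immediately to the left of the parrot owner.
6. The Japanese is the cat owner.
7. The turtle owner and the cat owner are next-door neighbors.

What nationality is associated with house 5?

The only nationality still possible for house 5 is Dane.
The Australian is narrowed to house 3 or 4; consider each.
Placing it in house 3 leads to a contradiction, so it's in house 4.
By clue 3, the lizard owner is in house 4.
By clue 4, the Norwegian is in house 3.
That leaves frog as the pet for house 5.
The Japanese is narrowed to house 1 or 2; consider each.
Placing it in house 1 leads to a contradiction, so it's in house 2.
Clue 6 places the cat owner in house 2.
House 1's nationality must be Spaniard (nothing else left).
House 1 pet: only turtle fits.
House 3 pet: only parrot fits.
So: house 1 = Spaniard/turtle, house 2 = Japanese/cat, house 3 = Norwegian/parrot, house 4 = Australian/lizard, house 5 = Dane/frog.

Dane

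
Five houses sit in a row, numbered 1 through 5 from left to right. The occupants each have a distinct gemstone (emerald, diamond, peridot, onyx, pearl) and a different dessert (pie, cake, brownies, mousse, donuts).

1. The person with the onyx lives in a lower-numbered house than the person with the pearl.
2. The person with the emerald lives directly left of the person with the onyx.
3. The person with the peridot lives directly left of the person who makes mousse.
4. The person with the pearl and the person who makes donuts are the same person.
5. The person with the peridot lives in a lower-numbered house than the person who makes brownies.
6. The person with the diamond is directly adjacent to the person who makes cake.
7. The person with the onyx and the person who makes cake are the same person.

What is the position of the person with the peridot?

1

So house 1 gets pie for dessert.
The person with the emerald is narrowed to house 1 or 2 or 3; consider each.
Placing it in house 1 and house 3 leads to a contradiction, so it's in house 2.
Clue 2: the person with the onyx is in house 3.
Clue 7 places the person who makes cake in house 3.
Clue 6: the person with the diamond is in house 4.
So house 1 gets peridot for gemstone.
That leaves pearl as the gemstone for house 5.
The person who makes mousse is in house 2 (clue 3).
By clue 4, the person who makes donuts is in house 5.
The only dessert still possible for house 4 is brownies.
So: house 1 = peridot/pie, house 2 = emerald/mousse, house 3 = onyx/cake, house 4 = diamond/brownies, house 5 = pearl/donuts.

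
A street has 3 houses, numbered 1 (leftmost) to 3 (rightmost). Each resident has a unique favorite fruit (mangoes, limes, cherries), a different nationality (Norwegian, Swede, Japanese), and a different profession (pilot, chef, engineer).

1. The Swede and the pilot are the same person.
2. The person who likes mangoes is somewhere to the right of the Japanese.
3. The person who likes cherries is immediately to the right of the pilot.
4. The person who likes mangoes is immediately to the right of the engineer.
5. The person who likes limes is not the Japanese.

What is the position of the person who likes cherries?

So house 1 gets limes for favorite fruit.
House 3 profession: only chef fits.
Clue 5 places the Japanese in house 2.
That leaves Norwegian as the nationality for house 3.
The pilot is in house 1 (clue 1).
Clue 2 places the person who likes mangoes in house 3.
By clue 3, the person who likes cherries is in house 2.
By clue 4, the engineer is in house 2.
That leaves Swede as the nationality for house 1.
So: house 1 = limes/Swede/pilot, house 2 = cherries/Japanese/engineer, house 3 = mangoes/Norwegian/chef.

2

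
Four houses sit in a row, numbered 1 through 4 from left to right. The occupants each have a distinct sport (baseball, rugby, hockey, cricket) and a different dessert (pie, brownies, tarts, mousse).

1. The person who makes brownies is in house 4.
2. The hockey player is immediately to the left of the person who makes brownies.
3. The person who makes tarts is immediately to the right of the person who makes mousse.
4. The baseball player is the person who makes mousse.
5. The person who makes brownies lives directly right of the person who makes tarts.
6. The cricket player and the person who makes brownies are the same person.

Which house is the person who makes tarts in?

3

From clue 1, the person who makes brownies must be in house 4.
Clue 2: the hockey player is in house 3.
Clue 5: the person who makes tarts is in house 3.
From clue 6, the cricket player must be in house 4.
The person who makes mousse is in house 2 (clue 3).
Clue 4: the baseball player is in house 2.
House 1 sport: only rugby fits.
House 1's dessert must be pie (nothing else left).
So: house 1 = rugby/pie, house 2 = baseball/mousse, house 3 = hockey/tarts, house 4 = cricket/brownies.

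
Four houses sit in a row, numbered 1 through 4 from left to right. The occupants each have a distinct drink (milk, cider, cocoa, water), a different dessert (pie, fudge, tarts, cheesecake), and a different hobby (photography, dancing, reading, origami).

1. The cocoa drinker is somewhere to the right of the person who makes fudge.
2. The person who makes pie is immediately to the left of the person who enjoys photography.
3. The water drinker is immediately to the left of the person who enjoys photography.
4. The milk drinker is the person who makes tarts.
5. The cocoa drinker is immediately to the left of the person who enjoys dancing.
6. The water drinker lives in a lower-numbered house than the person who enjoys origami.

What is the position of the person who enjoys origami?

3

So house 1 gets reading for hobby.
The cocoa drinker is narrowed to house 2 or 3; consider each.
Placing it in house 2 leads to a contradiction, so it's in house 3.
From clue 5, the person who enjoys dancing must be in house 4.
So house 3 gets cheesecake for dessert.
House 4's dessert must be tarts (nothing else left).
Clue 4: the milk drinker is in house 4.
The cider drinker is narrowed to house 1 or 2; consider each.
Placing it in house 1 leads to a contradiction, so it's in house 2.
House 1's drink must be water (nothing else left).
The person who enjoys photography is in house 2 (clue 3).
So house 3 gets origami for hobby.
The person who makes pie is in house 1 (clue 2).
House 2's dessert must be fudge (nothing else left).
So: house 1 = water/pie/reading, house 2 = cider/fudge/photography, house 3 = cocoa/cheesecake/origami, house 4 = milk/tarts/dancing.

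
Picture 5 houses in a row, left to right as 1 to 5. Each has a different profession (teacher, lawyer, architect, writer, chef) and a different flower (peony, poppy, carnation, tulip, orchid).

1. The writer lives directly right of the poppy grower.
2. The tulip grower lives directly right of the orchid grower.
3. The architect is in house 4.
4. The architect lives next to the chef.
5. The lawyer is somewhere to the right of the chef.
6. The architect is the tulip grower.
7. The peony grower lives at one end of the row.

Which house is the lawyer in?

By clue 3, the architect is in house 4.
By clue 5, the chef is in house 3.
From clue 6, the tulip grower must be in house 4.
That leaves teacher as the profession for house 1.
The only profession still possible for house 2 is writer.
So house 5 gets lawyer for profession.
The poppy grower is in house 1 (clue 1).
By clue 2, the orchid grower is in house 3.
That leaves carnation as the flower for house 2.
That leaves peony as the flower for house 5.
So: house 1 = teacher/poppy, house 2 = writer/carnation, house 3 = chef/orchid, house 4 = architect/tulip, house 5 = lawyer/peony.

5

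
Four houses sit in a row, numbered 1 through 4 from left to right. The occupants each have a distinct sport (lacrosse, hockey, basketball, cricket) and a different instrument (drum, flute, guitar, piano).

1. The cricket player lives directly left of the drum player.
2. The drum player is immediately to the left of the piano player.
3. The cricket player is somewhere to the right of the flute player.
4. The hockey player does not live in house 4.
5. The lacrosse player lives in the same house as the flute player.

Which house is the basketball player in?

4

So house 4 gets basketball for sport.
From clue 1, the cricket player must be in house 2.
The drum player is in house 3 (clue 1).
Clue 2: the piano player is in house 4.
The flute player is in house 1 (clue 3).
By clue 5, the lacrosse player is in house 1.
That leaves hockey as the sport for house 3.
The only instrument still possible for house 2 is guitar.
So: house 1 = lacrosse/flute, house 2 = cricket/guitar, house 3 = hockey/drum, house 4 = basketball/piano.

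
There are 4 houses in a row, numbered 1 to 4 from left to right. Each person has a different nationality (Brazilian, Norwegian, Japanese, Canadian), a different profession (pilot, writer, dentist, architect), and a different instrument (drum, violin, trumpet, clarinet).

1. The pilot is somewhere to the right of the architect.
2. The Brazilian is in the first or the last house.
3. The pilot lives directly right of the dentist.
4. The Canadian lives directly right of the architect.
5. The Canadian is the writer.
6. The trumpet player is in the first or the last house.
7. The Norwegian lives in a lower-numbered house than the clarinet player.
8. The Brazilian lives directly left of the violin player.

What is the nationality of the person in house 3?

Norwegian

Clue 8: the Brazilian is in house 1.
From clue 8, the violin player must be in house 2.
The Norwegian is narrowed to house 2 or 3; consider each.
Placing it in house 2 leads to a contradiction, so it's in house 3.
Clue 7: the clarinet player is in house 4.
House 3 instrument: only drum fits.
The only instrument still possible for house 1 is trumpet.
The Canadian is narrowed to house 2 or 4; consider each.
Placing it in house 4 leads to a contradiction, so it's in house 2.
Clue 4: the architect is in house 1.
By clue 5, the writer is in house 2.
So house 4 gets Japanese for nationality.
So house 4 gets pilot for profession.
So house 3 gets dentist for profession.
So: house 1 = Brazilian/architect/trumpet, house 2 = Canadian/writer/violin, house 3 = Norwegian/dentist/drum, house 4 = Japanese/pilot/clarinet.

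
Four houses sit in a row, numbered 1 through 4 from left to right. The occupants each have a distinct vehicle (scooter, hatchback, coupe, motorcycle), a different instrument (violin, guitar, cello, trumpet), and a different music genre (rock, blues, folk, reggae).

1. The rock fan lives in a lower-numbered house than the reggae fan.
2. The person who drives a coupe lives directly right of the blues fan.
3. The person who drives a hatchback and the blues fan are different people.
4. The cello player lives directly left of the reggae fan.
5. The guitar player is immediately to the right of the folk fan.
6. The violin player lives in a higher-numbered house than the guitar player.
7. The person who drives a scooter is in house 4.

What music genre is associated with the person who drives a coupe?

By clue 7, the person who drives a scooter is in house 4.
House 4's music genre must be reggae (nothing else left).
The cello player is in house 3 (clue 4).
So house 1 gets trumpet for instrument.
House 2's instrument must be guitar (nothing else left).
So house 4 gets violin for instrument.
House 3 music genre: only rock fits.
Clue 5: the folk fan is in house 1.
So house 2 gets blues for music genre.
Clue 2: the person who drives a coupe is in house 3.
House 2's vehicle must be motorcycle (nothing else left).
That leaves hatchback as the vehicle for house 1.
So: house 1 = hatchback/trumpet/folk, house 2 = motorcycle/guitar/blues, house 3 = coupe/cello/rock, house 4 = scooter/violin/reggae.

rock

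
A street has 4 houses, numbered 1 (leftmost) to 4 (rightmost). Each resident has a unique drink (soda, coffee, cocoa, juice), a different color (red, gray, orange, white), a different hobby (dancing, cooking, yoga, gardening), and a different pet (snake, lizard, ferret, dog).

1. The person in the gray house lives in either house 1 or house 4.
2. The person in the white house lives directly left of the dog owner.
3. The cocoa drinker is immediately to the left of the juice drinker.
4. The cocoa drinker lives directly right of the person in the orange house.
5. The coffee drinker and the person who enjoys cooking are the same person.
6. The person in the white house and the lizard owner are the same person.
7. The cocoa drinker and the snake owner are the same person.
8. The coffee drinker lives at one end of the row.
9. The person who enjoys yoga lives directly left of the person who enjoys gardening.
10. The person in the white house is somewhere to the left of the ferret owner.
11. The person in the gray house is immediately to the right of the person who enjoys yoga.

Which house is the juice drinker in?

Clue 11: the person in the gray house is in house 4.
From clue 11, the person who enjoys yoga must be in house 3.
The only pet still possible for house 1 is lizard.
From clue 6, the person in the white house must be in house 1.
By clue 9, the person who enjoys gardening is in house 4.
House 3 color: only red fits.
The only hobby still possible for house 2 is dancing.
From clue 2, the dog owner must be in house 2.
Clue 4 places the cocoa drinker in house 3.
Clue 5: the coffee drinker is in house 1.
Clue 7: the snake owner is in house 3.
The only drink still possible for house 2 is soda.
House 4's drink must be juice (nothing else left).
That leaves orange as the color for house 2.
That leaves cooking as the hobby for house 1.
So house 4 gets ferret for pet.
So: house 1 = coffee/white/cooking/lizard, house 2 = soda/orange/dancing/dog, house 3 = cocoa/red/yoga/snake, house 4 = juice/gray/gardening/ferret.

4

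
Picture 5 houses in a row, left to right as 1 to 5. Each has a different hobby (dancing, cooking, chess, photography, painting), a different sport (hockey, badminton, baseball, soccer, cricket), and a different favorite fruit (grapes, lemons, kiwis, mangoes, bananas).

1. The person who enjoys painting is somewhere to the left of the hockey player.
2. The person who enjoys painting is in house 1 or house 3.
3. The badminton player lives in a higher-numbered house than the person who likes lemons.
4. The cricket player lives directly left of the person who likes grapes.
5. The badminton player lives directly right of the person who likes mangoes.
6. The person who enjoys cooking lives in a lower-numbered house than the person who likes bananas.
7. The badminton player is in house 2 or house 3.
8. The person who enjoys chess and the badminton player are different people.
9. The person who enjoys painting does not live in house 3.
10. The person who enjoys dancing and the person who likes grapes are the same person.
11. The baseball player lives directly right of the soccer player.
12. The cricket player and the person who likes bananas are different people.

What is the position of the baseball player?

Clue 9 places the person who enjoys painting in house 1.
The badminton player is narrowed to house 2 or 3; consider each.
Placing it in house 2 leads to a contradiction, so it's in house 3.
The person who likes mangoes is in house 2 (clue 5).
So house 1 gets soccer for sport.
So house 1 gets lemons for favorite fruit.
Clue 11 places the baseball player in house 2.
That leaves cricket as the sport for house 4.
So house 5 gets hockey for sport.
By clue 4, the person who likes grapes is in house 5.
The person who enjoys dancing is in house 5 (clue 10).
The only favorite fruit still possible for house 3 is bananas.
That leaves kiwis as the favorite fruit for house 4.
Clue 6: the person who enjoys cooking is in house 2.
So house 3 gets photography for hobby.
That leaves chess as the hobby for house 4.
So: house 1 = painting/soccer/lemons, house 2 = cooking/baseball/mangoes, house 3 = photography/badminton/bananas, house 4 = chess/cricket/kiwis, house 5 = dancing/hockey/grapes.

2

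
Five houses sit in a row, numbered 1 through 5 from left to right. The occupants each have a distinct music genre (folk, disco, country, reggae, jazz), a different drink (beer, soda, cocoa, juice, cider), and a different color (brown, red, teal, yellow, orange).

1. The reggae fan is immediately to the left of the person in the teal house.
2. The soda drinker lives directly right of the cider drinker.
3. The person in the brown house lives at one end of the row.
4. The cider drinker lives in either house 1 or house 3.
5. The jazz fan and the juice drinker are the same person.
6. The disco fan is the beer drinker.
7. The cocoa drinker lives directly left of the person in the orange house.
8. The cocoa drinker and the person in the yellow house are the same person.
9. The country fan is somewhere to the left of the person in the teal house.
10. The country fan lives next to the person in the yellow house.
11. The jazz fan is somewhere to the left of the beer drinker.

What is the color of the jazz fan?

brown

So house 5 gets beer for drink.
Clue 6: the disco fan is in house 5.
The cider drinker is narrowed to house 1 or 3; consider each.
Placing it in house 1 leads to a contradiction, so it's in house 3.
The soda drinker is in house 4 (clue 2).
The jazz fan is narrowed to house 1 or 2; consider each.
Placing it in house 2 leads to a contradiction, so it's in house 1.
From clue 5, the juice drinker must be in house 1.
House 2 drink: only cocoa fits.
Clue 7 places the person in the orange house in house 3.
From clue 8, the person in the yellow house must be in house 2.
The country fan is in house 3 (clue 10).
Clue 1: the reggae fan is in house 4.
The person in the teal house is in house 5 (clue 1).
That leaves folk as the music genre for house 2.
House 4's color must be red (nothing else left).
So house 1 gets brown for color.
So: house 1 = jazz/juice/brown, house 2 = folk/cocoa/yellow, house 3 = country/cider/orange, house 4 = reggae/soda/red, house 5 = disco/beer/teal.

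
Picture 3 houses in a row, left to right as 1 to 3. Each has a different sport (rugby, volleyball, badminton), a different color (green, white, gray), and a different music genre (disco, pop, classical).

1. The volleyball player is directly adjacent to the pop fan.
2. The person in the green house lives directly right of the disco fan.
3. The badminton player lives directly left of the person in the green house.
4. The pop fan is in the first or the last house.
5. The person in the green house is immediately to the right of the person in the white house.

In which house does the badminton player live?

1

By clue 1, the volleyball player is in house 2.
The only sport still possible for house 1 is badminton.
House 3 sport: only rugby fits.
Clue 3: the person in the green house is in house 2.
From clue 5, the person in the white house must be in house 1.
So house 3 gets gray for color.
Clue 2 places the disco fan in house 1.
House 2's music genre must be classical (nothing else left).
House 3's music genre must be pop (nothing else left).
So: house 1 = badminton/white/disco, house 2 = volleyball/green/classical, house 3 = rugby/gray/pop.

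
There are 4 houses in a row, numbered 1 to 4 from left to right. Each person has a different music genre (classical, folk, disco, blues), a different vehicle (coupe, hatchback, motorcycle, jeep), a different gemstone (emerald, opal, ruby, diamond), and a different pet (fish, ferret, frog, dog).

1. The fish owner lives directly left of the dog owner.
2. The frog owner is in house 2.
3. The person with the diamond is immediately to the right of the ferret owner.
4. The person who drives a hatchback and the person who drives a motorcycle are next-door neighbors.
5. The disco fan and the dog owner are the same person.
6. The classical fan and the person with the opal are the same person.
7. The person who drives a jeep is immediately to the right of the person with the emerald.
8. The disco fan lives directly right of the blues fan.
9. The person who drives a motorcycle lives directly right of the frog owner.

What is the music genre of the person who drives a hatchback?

Clue 2 places the frog owner in house 2.
The person who drives a motorcycle is in house 3 (clue 9).
That leaves dog as the pet for house 4.
Clue 1 places the fish owner in house 3.
From clue 5, the disco fan must be in house 4.
The blues fan is in house 3 (clue 8).
House 1's vehicle must be coupe (nothing else left).
That leaves ferret as the pet for house 1.
Clue 3 places the person with the diamond in house 2.
That leaves ruby as the gemstone for house 4.
Clue 6 places the classical fan in house 1.
So house 2 gets folk for music genre.
So house 1 gets opal for gemstone.
House 3 gemstone: only emerald fits.
The person who drives a jeep is in house 4 (clue 7).
That leaves hatchback as the vehicle for house 2.
So: house 1 = classical/coupe/opal/ferret, house 2 = folk/hatchback/diamond/frog, house 3 = blues/motorcycle/emerald/fish, house 4 = disco/jeep/ruby/dog.

folk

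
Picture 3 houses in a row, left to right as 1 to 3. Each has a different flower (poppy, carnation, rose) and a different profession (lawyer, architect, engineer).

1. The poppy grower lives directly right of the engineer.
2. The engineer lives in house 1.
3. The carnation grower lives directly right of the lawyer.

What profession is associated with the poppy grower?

The engineer is in house 1 (clue 2).
The only flower still possible for house 1 is rose.
That leaves architect as the profession for house 3.
Clue 1: the poppy grower is in house 2.
From clue 3, the carnation grower must be in house 3.
The only profession still possible for house 2 is lawyer.
So: house 1 = rose/engineer, house 2 = poppy/lawyer, house 3 = carnation/architect.

lawyer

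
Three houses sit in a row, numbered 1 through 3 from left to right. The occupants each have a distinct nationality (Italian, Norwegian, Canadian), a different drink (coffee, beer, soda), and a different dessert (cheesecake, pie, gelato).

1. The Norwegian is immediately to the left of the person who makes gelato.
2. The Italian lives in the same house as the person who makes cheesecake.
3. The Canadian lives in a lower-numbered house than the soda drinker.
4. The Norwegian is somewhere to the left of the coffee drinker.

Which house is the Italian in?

That leaves Italian as the nationality for house 3.
House 1's drink must be beer (nothing else left).
Clue 2: the person who makes cheesecake is in house 3.
So house 1 gets pie for dessert.
That leaves gelato as the dessert for house 2.
By clue 1, the Norwegian is in house 1.
The only nationality still possible for house 2 is Canadian.
The soda drinker is in house 3 (clue 3).
The only drink still possible for house 2 is coffee.
So: house 1 = Norwegian/beer/pie, house 2 = Canadian/coffee/gelato, house 3 = Italian/soda/cheesecake.

3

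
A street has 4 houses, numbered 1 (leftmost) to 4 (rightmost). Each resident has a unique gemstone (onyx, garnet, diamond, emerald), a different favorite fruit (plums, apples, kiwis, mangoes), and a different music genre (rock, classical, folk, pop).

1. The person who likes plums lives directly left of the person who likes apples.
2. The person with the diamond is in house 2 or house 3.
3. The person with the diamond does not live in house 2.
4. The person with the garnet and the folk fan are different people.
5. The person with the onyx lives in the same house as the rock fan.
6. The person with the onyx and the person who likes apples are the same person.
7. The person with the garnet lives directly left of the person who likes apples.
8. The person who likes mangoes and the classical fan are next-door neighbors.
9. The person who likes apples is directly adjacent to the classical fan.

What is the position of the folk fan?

4

From clue 3, the person with the diamond must be in house 3.
Clue 7 places the person with the garnet in house 1.
From clue 7, the person who likes apples must be in house 2.
By clue 1, the person who likes plums is in house 1.
The person with the onyx is in house 2 (clue 6).
Clue 8 places the person who likes mangoes in house 4.
Clue 8 places the classical fan in house 3.
That leaves emerald as the gemstone for house 4.
So house 3 gets kiwis for favorite fruit.
The only music genre still possible for house 1 is pop.
Clue 5: the rock fan is in house 2.
So house 4 gets folk for music genre.
So: house 1 = garnet/plums/pop, house 2 = onyx/apples/rock, house 3 = diamond/kiwis/classical, house 4 = emerald/mangoes/folk.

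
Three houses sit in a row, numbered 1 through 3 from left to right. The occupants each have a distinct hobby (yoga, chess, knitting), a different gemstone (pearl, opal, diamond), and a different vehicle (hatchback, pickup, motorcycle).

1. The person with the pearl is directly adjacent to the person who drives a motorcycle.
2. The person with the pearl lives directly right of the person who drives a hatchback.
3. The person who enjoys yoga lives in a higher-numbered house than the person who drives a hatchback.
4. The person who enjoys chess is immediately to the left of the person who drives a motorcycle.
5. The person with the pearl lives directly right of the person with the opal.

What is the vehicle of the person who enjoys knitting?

The person who enjoys chess is narrowed to house 1 or 2; consider each.
Placing it in house 1 leads to a contradiction, so it's in house 2.
By clue 4, the person who drives a motorcycle is in house 3.
So house 1 gets knitting for hobby.
That leaves yoga as the hobby for house 3.
By clue 1, the person with the pearl is in house 2.
By clue 2, the person who drives a hatchback is in house 1.
Clue 5: the person with the opal is in house 1.
So house 3 gets diamond for gemstone.
So house 2 gets pickup for vehicle.
So: house 1 = knitting/opal/hatchback, house 2 = chess/pearl/pickup, house 3 = yoga/diamond/motorcycle.

hatchback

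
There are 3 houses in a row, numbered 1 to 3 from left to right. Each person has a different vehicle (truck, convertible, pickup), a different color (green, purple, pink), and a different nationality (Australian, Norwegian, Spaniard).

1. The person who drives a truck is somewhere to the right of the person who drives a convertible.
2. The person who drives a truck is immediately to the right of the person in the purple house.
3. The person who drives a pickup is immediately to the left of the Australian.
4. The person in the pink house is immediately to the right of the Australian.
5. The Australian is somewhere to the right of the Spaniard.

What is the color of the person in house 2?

The person in the pink house is in house 3 (clue 4).
The Australian is in house 2 (clue 4).
By clue 5, the Spaniard is in house 1.
House 3's vehicle must be truck (nothing else left).
So house 3 gets Norwegian for nationality.
By clue 2, the person in the purple house is in house 2.
By clue 3, the person who drives a pickup is in house 1.
The only vehicle still possible for house 2 is convertible.
House 1's color must be green (nothing else left).
So: house 1 = pickup/green/Spaniard, house 2 = convertible/purple/Australian, house 3 = truck/pink/Norwegian.

purple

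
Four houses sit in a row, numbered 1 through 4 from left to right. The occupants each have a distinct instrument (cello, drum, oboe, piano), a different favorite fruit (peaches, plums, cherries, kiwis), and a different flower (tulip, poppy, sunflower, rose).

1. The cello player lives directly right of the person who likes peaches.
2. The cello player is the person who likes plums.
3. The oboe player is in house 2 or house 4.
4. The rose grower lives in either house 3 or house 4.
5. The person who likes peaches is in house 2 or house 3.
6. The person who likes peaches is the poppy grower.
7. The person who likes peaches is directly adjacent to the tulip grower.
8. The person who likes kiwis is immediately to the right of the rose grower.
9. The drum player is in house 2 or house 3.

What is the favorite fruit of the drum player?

Clue 8 places the person who likes kiwis in house 4.
Clue 8 places the rose grower in house 3.
House 1's instrument must be piano (nothing else left).
House 1 favorite fruit: only cherries fits.
Clue 2 places the cello player in house 3.
From clue 2, the person who likes plums must be in house 3.
The person who likes peaches is in house 2 (clue 6).
The tulip grower is in house 1 (clue 7).
House 2's instrument must be drum (nothing else left).
House 4's instrument must be oboe (nothing else left).
House 2's flower must be poppy (nothing else left).
The only flower still possible for house 4 is sunflower.
So: house 1 = piano/cherries/tulip, house 2 = drum/peaches/poppy, house 3 = cello/plums/rose, house 4 = oboe/kiwis/sunflower.

peaches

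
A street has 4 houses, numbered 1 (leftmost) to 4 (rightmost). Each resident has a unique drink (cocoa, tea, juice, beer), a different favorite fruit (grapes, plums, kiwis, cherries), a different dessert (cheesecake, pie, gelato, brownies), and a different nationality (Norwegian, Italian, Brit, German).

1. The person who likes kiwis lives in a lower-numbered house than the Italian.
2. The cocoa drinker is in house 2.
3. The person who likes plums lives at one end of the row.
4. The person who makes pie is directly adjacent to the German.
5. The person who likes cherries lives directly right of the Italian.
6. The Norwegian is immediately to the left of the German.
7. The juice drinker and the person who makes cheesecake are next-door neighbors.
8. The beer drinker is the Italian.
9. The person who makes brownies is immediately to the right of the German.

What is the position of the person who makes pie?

1

The cocoa drinker is in house 2 (clue 2).
That leaves beer as the drink for house 3.
House 4's nationality must be Brit (nothing else left).
By clue 8, the Italian is in house 3.
House 1 nationality: only Norwegian fits.
The only nationality still possible for house 2 is German.
By clue 5, the person who likes cherries is in house 4.
Clue 9 places the person who makes brownies in house 3.
House 3 favorite fruit: only grapes fits.
So house 4 gets gelato for dessert.
By clue 7, the juice drinker is in house 1.
House 4's drink must be tea (nothing else left).
So house 1 gets plums for favorite fruit.
That leaves kiwis as the favorite fruit for house 2.
House 1 dessert: only pie fits.
The only dessert still possible for house 2 is cheesecake.
So: house 1 = juice/plums/pie/Norwegian, house 2 = cocoa/kiwis/cheesecake/German, house 3 = beer/grapes/brownies/Italian, house 4 = tea/cherries/gelato/Brit.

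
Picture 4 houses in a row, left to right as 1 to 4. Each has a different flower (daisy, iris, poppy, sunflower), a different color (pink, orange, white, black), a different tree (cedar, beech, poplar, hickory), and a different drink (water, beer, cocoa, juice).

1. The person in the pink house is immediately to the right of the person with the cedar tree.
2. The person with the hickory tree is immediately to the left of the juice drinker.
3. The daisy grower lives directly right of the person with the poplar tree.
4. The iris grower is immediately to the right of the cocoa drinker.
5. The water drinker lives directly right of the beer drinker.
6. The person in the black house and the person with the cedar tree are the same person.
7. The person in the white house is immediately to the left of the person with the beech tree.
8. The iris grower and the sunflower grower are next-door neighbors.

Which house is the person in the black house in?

House 4's tree must be beech (nothing else left).
By clue 7, the person in the white house is in house 3.
By clue 6, the person in the black house is in house 1.
Clue 6: the person with the cedar tree is in house 1.
From clue 1, the person in the pink house must be in house 2.
That leaves orange as the color for house 4.
The daisy grower is narrowed to house 3 or 4; consider each.
Placing it in house 4 leads to a contradiction, so it's in house 3.
Clue 3 places the person with the poplar tree in house 2.
So house 3 gets hickory for tree.
Clue 2: the juice drinker is in house 4.
By clue 8, the iris grower is in house 2.
By clue 8, the sunflower grower is in house 1.
The only flower still possible for house 4 is poppy.
By clue 4, the cocoa drinker is in house 1.
House 3 drink: only water fits.
So house 2 gets beer for drink.
So: house 1 = sunflower/black/cedar/cocoa, house 2 = iris/pink/poplar/beer, house 3 = daisy/white/hickory/water, house 4 = poppy/orange/beech/juice.

1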